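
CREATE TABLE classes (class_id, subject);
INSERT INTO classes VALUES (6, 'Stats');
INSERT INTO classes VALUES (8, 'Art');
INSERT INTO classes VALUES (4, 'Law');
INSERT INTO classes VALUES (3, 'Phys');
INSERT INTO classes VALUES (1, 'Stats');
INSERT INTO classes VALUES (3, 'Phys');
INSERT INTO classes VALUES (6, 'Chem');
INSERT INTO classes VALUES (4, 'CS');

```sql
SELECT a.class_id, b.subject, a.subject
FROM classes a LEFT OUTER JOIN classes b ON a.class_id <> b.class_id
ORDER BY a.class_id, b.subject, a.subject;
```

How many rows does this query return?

50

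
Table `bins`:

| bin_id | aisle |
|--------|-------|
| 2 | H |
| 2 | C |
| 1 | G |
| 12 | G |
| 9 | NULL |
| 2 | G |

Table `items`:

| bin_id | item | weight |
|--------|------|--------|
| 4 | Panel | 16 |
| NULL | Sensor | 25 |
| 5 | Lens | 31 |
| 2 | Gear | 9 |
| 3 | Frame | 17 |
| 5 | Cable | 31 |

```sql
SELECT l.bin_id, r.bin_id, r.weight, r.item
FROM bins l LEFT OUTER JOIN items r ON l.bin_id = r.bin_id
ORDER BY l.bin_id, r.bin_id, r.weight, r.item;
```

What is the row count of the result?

LEFT JOIN keeps every row from `bins`; unmatched rows get NULL for `items`'s columns.
Matching on l.bin_id = r.bin_id. A NULL in a compared column never satisfies the condition.
- bin_id=2: 1 matching r row(s), so 1 row(s) emitted.
- bin_id=2: 1 matching r row(s), so 1 row(s) emitted.
- bin_id=1: no r row matches, row kept with r columns NULL.
- bin_id=12: no r row matches, row kept with r columns NULL.
- bin_id=9: no r row matches, row kept with r columns NULL.
- bin_id=2: 1 matching r row(s), so 1 row(s) emitted.
Total: 3 matched + 3 padded = 6 rows.

6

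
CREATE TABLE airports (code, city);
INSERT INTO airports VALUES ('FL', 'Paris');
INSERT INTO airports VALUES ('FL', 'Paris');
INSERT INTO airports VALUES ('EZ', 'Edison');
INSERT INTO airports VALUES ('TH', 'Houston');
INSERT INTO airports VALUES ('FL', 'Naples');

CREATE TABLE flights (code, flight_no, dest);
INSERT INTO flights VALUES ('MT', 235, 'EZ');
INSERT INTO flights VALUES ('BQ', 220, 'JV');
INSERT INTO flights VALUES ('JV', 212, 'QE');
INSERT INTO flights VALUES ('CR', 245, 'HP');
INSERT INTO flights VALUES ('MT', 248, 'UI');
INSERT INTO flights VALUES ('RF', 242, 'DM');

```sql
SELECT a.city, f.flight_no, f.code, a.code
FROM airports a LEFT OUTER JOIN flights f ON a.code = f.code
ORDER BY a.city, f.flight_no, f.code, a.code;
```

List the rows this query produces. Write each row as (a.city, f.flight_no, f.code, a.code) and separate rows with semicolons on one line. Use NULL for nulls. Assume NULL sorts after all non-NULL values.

(Edison, NULL, NULL, EZ); (Houston, NULL, NULL, TH); (Naples, NULL, NULL, FL); (Paris, NULL, NULL, FL); (Paris, NULL, NULL, FL)

LEFT JOIN keeps every row from `airports`; unmatched rows get NULL for `flights`'s columns.
Matching on a.code = f.code.
- a row (code=FL): no match → kept, f columns NULL.
- a row (code=FL): no match → kept, f columns NULL.
- a row (code=EZ): no match → kept, f columns NULL.
- a row (code=TH): no match → kept, f columns NULL.
- a row (code=FL): no match → kept, f columns NULL.
After projecting and ordering:
a.city | f.flight_no | f.code | a.code
Edison | NULL | NULL | EZ
Houston | NULL | NULL | TH
Naples | NULL | NULL | FL
Paris | NULL | NULL | FL
Paris | NULL | NULL | FL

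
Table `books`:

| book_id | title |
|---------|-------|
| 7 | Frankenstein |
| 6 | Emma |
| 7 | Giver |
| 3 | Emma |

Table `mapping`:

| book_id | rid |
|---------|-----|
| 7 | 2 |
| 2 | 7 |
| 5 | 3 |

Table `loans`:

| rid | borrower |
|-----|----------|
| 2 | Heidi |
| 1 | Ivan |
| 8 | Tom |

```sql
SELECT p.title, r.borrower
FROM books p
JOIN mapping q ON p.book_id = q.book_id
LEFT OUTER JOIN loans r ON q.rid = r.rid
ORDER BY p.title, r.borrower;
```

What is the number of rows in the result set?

2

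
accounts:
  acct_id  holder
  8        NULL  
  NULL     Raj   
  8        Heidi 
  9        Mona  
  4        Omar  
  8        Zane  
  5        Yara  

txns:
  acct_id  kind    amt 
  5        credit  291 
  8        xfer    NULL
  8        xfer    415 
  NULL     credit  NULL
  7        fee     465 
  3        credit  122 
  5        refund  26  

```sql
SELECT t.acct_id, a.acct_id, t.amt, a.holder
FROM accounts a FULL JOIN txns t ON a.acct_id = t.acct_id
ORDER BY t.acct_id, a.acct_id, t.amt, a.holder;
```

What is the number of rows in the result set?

14

FULL OUTER JOIN keeps every row from both sides; unmatched rows get NULL for the other side's columns.
Matching on a.acct_id = t.acct_id. A NULL in a compared column never satisfies the condition.
- a (acct_id=8) pairs with 2 row(s) of t.
- a (acct_id=NULL) has no partner → padded with NULL.
- a (acct_id=8) pairs with 2 row(s) of t.
- a (acct_id=9) has no partner → padded with NULL.
- a (acct_id=4) has no partner → padded with NULL.
- a (acct_id=8) pairs with 2 row(s) of t.
- a (acct_id=5) pairs with 2 row(s) of t.
- plus 3 unmatched t row(s), each kept with NULL a columns.
Total: 8 matched + 6 padded = 14 rows.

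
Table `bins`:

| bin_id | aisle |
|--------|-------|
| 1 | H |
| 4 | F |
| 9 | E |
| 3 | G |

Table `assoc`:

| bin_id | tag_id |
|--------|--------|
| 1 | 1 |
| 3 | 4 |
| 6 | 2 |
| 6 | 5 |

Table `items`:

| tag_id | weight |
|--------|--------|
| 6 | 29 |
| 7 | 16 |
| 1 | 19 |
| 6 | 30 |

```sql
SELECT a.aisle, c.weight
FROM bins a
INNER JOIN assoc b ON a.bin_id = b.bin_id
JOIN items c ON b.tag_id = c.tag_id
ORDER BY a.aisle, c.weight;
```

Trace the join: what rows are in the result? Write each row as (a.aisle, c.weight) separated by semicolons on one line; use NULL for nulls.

(H, 19)

Joins associate left-to-right: bins INNER JOIN assoc on bin_id gives 2 intermediate row(s).
Then INNER JOIN `items c` on tag_id: keep only rows whose b.tag_id appears in c.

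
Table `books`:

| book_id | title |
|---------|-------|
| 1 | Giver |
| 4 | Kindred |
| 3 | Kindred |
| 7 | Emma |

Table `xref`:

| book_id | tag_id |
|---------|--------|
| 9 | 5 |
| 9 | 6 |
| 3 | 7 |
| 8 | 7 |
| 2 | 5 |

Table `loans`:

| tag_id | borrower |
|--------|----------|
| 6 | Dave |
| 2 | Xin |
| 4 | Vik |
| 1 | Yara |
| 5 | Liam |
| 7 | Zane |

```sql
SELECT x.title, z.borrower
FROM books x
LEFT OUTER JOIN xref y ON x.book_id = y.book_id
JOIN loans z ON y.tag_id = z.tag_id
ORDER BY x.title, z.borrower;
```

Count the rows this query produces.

1

Evaluate left to right. First `books x LEFT JOIN xref y` on book_id: 4 row(s).
Then INNER JOIN `loans z` on tag_id: keep only rows whose y.tag_id appears in z.
Result: 1 row(s).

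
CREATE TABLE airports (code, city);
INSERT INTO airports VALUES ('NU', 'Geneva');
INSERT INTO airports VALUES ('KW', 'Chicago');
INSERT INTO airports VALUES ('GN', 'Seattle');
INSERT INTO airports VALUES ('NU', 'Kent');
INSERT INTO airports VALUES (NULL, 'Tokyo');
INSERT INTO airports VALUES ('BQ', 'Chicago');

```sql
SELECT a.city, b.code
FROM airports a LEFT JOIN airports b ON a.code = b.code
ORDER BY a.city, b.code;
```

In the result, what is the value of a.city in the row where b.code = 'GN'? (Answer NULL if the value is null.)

LEFT JOIN keeps every row from `airports a`; unmatched rows get NULL for `airports b`'s columns.
Matching on a.code = b.code. A NULL in a compared column never satisfies the condition.
- code=NU: 2 matching b row(s), so 2 row(s) emitted.
- code=KW: 1 matching b row(s), so 1 row(s) emitted.
- code=GN: 1 matching b row(s), so 1 row(s) emitted.
- code=NU: 2 matching b row(s), so 2 row(s) emitted.
- code=NULL: no b row matches, row kept with b columns NULL.
- code=BQ: 1 matching b row(s), so 1 row(s) emitted.

Seattle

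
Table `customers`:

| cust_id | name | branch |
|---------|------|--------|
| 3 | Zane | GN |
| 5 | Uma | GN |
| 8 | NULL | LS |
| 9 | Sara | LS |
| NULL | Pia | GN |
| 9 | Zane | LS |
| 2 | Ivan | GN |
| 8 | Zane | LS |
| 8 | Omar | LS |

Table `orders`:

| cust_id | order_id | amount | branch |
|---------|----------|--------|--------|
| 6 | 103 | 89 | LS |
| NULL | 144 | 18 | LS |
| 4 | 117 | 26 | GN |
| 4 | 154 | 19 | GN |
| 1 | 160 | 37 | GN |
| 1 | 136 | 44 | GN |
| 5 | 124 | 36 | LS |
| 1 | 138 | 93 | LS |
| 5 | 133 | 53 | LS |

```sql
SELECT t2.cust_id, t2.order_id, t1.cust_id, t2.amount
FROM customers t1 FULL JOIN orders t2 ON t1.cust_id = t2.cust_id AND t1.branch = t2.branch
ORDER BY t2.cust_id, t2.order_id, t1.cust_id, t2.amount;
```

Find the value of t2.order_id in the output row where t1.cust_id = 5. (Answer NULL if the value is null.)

FULL OUTER JOIN keeps every row from both sides; unmatched rows get NULL for the other side's columns.
Matching on t1.cust_id = t2.cust_id AND t1.branch = t2.branch. A NULL in a compared column never satisfies the condition.
- t1[0] cust_id=3, branch=GN → no match; kept with NULLs on the t2 side.
- t1[1] cust_id=5, branch=GN → no match; kept with NULLs on the t2 side.
- t1[2] cust_id=8, branch=LS → no match; kept with NULLs on the t2 side.
- t1[3] cust_id=9, branch=LS → no match; kept with NULLs on the t2 side.
- t1[4] cust_id=NULL, branch=GN → no match; kept with NULLs on the t2 side.
- t1[5] cust_id=9, branch=LS → no match; kept with NULLs on the t2 side.
- t1[6] cust_id=2, branch=GN → no match; kept with NULLs on the t2 side.
- t1[7] cust_id=8, branch=LS → no match; kept with NULLs on the t2 side.
- t1[8] cust_id=8, branch=LS → no match; kept with NULLs on the t2 side.
- plus 9 unmatched t2 row(s), each kept with NULL t1 columns.

NULL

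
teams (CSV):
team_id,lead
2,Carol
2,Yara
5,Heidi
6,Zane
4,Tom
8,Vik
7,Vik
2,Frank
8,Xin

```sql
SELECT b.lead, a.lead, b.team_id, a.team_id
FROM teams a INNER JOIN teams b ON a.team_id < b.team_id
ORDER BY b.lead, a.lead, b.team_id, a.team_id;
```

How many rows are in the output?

INNER JOIN keeps only pairs where the ON condition holds.
Matching on a.team_id < b.team_id.
- a row (team_id=2): matches 6 b row(s) → 6 output row(s).
- a row (team_id=2): matches 6 b row(s) → 6 output row(s).
- a row (team_id=5): matches 4 b row(s) → 4 output row(s).
- a row (team_id=6): matches 3 b row(s) → 3 output row(s).
- a row (team_id=4): matches 5 b row(s) → 5 output row(s).
- a row (team_id=8): no match → dropped.
- a row (team_id=7): matches 2 b row(s) → 2 output row(s).
- a row (team_id=2): matches 6 b row(s) → 6 output row(s).
- a row (team_id=8): no match → dropped.
Total: 32 rows.

32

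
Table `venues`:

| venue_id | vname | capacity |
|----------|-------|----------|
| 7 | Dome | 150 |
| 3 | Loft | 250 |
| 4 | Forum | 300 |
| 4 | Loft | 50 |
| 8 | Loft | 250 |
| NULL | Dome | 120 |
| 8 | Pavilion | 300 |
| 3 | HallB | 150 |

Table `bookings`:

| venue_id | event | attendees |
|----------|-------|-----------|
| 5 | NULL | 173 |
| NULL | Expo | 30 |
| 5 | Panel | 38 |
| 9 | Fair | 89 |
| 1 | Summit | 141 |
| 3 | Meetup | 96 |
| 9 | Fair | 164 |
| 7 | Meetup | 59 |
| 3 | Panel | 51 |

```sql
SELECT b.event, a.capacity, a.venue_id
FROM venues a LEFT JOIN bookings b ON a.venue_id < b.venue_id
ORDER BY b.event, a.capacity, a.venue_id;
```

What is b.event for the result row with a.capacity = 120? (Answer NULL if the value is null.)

NULL

LEFT JOIN keeps every row from `venues`; unmatched rows get NULL for `bookings`'s columns.
Matching on a.venue_id < b.venue_id. A NULL in a compared column never satisfies the condition.
Matched pairs: 26; unmatched a rows kept: 1.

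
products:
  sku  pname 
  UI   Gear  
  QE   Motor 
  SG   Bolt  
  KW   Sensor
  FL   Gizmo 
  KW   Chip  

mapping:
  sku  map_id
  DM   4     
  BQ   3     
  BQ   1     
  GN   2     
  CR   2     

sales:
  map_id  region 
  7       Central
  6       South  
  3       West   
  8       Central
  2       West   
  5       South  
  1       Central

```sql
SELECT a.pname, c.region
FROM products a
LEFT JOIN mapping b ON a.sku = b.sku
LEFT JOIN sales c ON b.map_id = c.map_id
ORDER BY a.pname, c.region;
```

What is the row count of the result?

6

Joins associate left-to-right: products LEFT JOIN mapping on sku gives 6 intermediate row(s).
Then LEFT JOIN `sales c` on map_id: each of those 6 rows is kept; rows whose b.map_id has no match in c get NULL for c's columns.
Result: 6 row(s).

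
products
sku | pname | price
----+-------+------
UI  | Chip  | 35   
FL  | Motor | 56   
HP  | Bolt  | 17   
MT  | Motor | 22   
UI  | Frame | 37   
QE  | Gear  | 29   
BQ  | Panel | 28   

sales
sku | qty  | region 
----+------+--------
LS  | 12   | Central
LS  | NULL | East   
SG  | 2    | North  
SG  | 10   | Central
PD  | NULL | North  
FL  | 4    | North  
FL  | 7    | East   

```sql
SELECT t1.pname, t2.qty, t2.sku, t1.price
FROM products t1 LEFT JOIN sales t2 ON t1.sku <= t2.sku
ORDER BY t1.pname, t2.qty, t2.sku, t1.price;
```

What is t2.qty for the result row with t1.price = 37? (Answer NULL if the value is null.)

NULL

LEFT JOIN keeps every row from `products`; unmatched rows get NULL for `sales`'s columns.
Matching on t1.sku <= t2.sku.
Matched pairs: 24; unmatched t1 rows kept: 2.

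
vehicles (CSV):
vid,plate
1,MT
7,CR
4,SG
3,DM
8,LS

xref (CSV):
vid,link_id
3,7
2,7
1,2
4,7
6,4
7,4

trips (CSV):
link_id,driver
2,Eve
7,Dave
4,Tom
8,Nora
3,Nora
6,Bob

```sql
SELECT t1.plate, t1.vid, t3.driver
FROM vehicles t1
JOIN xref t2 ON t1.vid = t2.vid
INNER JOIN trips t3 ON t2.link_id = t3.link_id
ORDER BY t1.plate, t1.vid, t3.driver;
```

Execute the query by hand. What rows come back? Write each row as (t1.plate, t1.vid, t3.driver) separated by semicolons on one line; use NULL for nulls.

Joins associate left-to-right: vehicles INNER JOIN xref on vid gives 4 intermediate row(s).
Then INNER JOIN `trips t3` on link_id: keep only rows whose t2.link_id appears in t3.

(CR, 7, Tom); (DM, 3, Dave); (MT, 1, Eve); (SG, 4, Dave)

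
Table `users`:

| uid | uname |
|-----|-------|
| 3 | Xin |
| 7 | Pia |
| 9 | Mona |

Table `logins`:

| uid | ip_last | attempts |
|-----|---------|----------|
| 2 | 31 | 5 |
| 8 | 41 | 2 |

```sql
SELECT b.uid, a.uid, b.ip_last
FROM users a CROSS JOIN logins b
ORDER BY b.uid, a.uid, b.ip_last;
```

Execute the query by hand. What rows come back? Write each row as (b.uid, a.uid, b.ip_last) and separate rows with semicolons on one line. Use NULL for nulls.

(2, 3, 31); (2, 7, 31); (2, 9, 31); (8, 3, 41); (8, 7, 41); (8, 9, 41)

CROSS JOIN pairs every row of `users` with every row of `logins`: 3 × 2 = 6 rows.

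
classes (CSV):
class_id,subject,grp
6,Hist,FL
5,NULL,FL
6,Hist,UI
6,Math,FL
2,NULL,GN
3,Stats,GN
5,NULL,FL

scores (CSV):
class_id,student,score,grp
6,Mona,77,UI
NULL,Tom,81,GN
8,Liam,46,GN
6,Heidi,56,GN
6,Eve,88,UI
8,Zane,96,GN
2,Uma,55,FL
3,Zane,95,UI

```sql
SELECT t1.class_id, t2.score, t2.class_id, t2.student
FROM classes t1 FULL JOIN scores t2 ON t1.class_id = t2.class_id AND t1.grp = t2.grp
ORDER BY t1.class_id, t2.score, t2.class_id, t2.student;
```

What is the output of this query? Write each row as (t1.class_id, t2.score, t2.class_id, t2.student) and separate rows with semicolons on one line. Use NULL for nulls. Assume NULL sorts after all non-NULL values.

(2, NULL, NULL, NULL); (3, NULL, NULL, NULL); (5, NULL, NULL, NULL); (5, NULL, NULL, NULL); (6, 77, 6, Mona); (6, 88, 6, Eve); (6, NULL, NULL, NULL); (6, NULL, NULL, NULL); (NULL, 46, 8, Liam); (NULL, 55, 2, Uma); (NULL, 56, 6, Heidi); (NULL, 81, NULL, Tom); (NULL, 95, 3, Zane); (NULL, 96, 8, Zane)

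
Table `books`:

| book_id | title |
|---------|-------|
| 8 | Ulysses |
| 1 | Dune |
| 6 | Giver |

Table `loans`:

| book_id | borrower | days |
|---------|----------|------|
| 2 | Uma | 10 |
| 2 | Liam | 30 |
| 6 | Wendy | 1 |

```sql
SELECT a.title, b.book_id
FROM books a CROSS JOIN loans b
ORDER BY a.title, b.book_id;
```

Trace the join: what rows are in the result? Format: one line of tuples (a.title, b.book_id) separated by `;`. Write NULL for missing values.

CROSS JOIN pairs every row of `books` with every row of `loans`: 3 × 3 = 9 rows.
After projecting and ordering:
a.title | b.book_id
Dune | 2
Dune | 2
Dune | 6
Giver | 2
Giver | 2
Giver | 6
Ulysses | 2
Ulysses | 2
Ulysses | 6

(Dune, 2); (Dune, 2); (Dune, 6); (Giver, 2); (Giver, 2); (Giver, 6); (Ulysses, 2); (Ulysses, 2); (Ulysses, 6)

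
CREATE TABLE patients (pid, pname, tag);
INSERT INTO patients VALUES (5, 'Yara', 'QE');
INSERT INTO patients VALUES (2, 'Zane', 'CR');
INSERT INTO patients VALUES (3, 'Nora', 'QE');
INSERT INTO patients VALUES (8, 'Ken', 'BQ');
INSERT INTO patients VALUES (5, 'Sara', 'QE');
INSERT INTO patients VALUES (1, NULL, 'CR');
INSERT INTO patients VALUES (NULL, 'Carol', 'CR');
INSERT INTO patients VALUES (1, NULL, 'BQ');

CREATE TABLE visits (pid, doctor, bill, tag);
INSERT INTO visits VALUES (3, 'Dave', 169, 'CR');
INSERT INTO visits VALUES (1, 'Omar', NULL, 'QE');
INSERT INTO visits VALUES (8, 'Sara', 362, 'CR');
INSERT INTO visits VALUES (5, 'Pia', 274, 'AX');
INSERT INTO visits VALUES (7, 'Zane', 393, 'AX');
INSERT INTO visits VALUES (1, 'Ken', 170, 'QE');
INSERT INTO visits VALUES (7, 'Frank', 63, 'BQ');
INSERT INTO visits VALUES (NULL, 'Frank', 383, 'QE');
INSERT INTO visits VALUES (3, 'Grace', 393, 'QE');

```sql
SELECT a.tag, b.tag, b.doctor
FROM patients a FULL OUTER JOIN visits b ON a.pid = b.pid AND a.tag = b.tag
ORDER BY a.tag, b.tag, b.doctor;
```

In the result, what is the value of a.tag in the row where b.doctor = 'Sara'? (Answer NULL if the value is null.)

NULL

FULL OUTER JOIN keeps every row from both sides; unmatched rows get NULL for the other side's columns.
Matching on a.pid = b.pid AND a.tag = b.tag. A NULL in a compared column never satisfies the condition.
- a row (pid=5, tag=QE): no match → kept, b columns NULL.
- a row (pid=2, tag=CR): no match → kept, b columns NULL.
- a row (pid=3, tag=QE): matches 1 b row(s) → 1 output row(s).
- a row (pid=8, tag=BQ): no match → kept, b columns NULL.
- a row (pid=5, tag=QE): no match → kept, b columns NULL.
- a row (pid=1, tag=CR): no match → kept, b columns NULL.
- a row (pid=NULL, tag=CR): no match → kept, b columns NULL.
- a row (pid=1, tag=BQ): no match → kept, b columns NULL.
- 8 row(s) from b found no a partner → padded with NULL.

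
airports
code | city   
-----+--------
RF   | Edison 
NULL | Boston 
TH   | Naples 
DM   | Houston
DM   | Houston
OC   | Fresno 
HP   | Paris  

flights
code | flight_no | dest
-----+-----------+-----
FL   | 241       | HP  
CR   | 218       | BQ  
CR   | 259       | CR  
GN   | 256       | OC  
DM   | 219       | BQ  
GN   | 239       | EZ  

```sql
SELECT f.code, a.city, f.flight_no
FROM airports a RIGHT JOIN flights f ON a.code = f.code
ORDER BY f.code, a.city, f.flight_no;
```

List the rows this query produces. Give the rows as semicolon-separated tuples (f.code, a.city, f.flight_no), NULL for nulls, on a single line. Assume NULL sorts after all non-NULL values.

RIGHT JOIN keeps every row from `flights`; unmatched rows get NULL for `airports`'s columns.
Matching on a.code = f.code. A NULL in a compared column never satisfies the condition.
Matched pairs: 2; unmatched f rows kept: 5.

(CR, NULL, 218); (CR, NULL, 259); (DM, Houston, 219); (DM, Houston, 219); (FL, NULL, 241); (GN, NULL, 239); (GN, NULL, 256)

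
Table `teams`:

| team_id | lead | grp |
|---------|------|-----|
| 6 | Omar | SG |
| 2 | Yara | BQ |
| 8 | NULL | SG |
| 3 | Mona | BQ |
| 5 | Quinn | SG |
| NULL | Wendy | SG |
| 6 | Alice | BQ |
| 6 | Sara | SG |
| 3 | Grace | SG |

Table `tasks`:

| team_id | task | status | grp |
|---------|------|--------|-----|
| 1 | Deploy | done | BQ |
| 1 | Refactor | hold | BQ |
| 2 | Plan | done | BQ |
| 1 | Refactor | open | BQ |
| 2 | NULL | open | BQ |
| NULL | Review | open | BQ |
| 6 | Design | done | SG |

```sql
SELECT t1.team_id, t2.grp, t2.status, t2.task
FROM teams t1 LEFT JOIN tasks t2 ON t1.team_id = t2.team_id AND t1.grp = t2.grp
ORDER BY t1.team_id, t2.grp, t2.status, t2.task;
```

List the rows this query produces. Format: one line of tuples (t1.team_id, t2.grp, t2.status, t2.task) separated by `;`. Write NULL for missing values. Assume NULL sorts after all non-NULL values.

(2, BQ, done, Plan); (2, BQ, open, NULL); (3, NULL, NULL, NULL); (3, NULL, NULL, NULL); (5, NULL, NULL, NULL); (6, SG, done, Design); (6, SG, done, Design); (6, NULL, NULL, NULL); (8, NULL, NULL, NULL); (NULL, NULL, NULL, NULL)

LEFT JOIN keeps every row from `teams`; unmatched rows get NULL for `tasks`'s columns.
Matching on t1.team_id = t2.team_id AND t1.grp = t2.grp. A NULL in a compared column never satisfies the condition.
- t1 (team_id=6, grp=SG) pairs with 1 row(s) of t2.
- t1 (team_id=2, grp=BQ) pairs with 2 row(s) of t2.
- t1 (team_id=8, grp=SG) has no partner → padded with NULL.
- t1 (team_id=3, grp=BQ) has no partner → padded with NULL.
- t1 (team_id=5, grp=SG) has no partner → padded with NULL.
- t1 (team_id=NULL, grp=SG) has no partner → padded with NULL.
- t1 (team_id=6, grp=BQ) has no partner → padded with NULL.
- t1 (team_id=6, grp=SG) pairs with 1 row(s) of t2.
- t1 (team_id=3, grp=SG) has no partner → padded with NULL.
After projecting and ordering:
t1.team_id | t2.grp | t2.status | t2.task
2 | BQ | done | Plan
2 | BQ | open | NULL
3 | NULL | NULL | NULL
3 | NULL | NULL | NULL
5 | NULL | NULL | NULL
6 | SG | done | Design
6 | SG | done | Design
6 | NULL | NULL | NULL
8 | NULL | NULL | NULL
NULL | NULL | NULL | NULL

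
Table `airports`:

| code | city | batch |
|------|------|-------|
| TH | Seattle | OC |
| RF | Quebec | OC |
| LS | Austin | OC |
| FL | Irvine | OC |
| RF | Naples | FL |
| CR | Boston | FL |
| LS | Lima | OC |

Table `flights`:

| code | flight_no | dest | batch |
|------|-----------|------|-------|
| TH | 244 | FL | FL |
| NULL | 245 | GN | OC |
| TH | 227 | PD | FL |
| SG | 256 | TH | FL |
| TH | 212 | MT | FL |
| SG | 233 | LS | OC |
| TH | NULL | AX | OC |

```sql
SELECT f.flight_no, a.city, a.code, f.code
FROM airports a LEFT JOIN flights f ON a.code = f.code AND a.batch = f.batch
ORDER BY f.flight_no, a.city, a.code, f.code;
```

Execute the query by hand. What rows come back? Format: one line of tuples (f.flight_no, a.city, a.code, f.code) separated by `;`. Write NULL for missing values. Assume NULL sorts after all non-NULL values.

LEFT JOIN keeps every row from `airports`; unmatched rows get NULL for `flights`'s columns.
Matching on a.code = f.code AND a.batch = f.batch. A NULL in a compared column never satisfies the condition.
Matched pairs: 1; unmatched a rows kept: 6.

(NULL, Austin, LS, NULL); (NULL, Boston, CR, NULL); (NULL, Irvine, FL, NULL); (NULL, Lima, LS, NULL); (NULL, Naples, RF, NULL); (NULL, Quebec, RF, NULL); (NULL, Seattle, TH, TH)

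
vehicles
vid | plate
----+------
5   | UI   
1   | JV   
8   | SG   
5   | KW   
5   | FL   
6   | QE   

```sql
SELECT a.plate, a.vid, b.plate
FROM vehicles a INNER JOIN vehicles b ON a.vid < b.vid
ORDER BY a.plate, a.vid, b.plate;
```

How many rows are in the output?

12

INNER JOIN keeps only pairs where the ON condition holds.
Matching on a.vid < b.vid.
- a[0] vid=5 → 2 match(es) in b → 2 row(s).
- a[1] vid=1 → 5 match(es) in b → 5 row(s).
- a[2] vid=8 → no match; dropped.
- a[3] vid=5 → 2 match(es) in b → 2 row(s).
- a[4] vid=5 → 2 match(es) in b → 2 row(s).
- a[5] vid=6 → 1 match(es) in b → 1 row(s).
Total: 12 rows.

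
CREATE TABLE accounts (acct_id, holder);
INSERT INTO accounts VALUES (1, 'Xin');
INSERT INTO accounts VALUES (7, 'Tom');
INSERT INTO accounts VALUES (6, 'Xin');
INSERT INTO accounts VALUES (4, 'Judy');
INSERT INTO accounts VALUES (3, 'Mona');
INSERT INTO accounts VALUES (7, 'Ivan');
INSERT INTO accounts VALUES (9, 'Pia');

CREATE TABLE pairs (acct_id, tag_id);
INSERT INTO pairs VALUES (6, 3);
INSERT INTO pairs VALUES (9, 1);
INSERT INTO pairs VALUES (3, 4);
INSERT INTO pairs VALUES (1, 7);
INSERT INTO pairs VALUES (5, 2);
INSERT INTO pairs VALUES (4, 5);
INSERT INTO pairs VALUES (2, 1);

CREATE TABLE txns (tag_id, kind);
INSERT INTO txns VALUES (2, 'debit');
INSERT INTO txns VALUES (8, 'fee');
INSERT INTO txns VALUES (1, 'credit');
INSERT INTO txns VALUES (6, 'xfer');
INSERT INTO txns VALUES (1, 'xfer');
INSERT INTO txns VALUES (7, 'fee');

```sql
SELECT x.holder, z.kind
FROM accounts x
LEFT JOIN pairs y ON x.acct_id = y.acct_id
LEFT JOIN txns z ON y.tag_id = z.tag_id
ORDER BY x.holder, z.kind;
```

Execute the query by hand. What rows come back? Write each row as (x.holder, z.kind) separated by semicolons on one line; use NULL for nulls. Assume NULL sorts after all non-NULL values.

(Ivan, NULL); (Judy, NULL); (Mona, NULL); (Pia, credit); (Pia, xfer); (Tom, NULL); (Xin, fee); (Xin, NULL)

Evaluate left to right. First `accounts x LEFT JOIN pairs y` on acct_id: 7 row(s).
Then LEFT JOIN `txns z` on tag_id: each of those 7 rows is kept; rows whose y.tag_id has no match in z get NULL for z's columns.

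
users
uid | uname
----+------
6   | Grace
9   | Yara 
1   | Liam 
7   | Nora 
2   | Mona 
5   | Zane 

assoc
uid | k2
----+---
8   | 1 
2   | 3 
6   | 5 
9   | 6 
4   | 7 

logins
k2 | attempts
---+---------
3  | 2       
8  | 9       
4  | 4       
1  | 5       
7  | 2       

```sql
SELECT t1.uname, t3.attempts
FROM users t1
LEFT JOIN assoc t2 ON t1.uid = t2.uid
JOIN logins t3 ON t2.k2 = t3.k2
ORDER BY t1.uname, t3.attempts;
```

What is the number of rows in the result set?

1

Evaluate left to right. First `users t1 LEFT JOIN assoc t2` on uid: 6 row(s).
Then INNER JOIN `logins t3` on k2: keep only rows whose t2.k2 appears in t3.
Result: 1 row(s).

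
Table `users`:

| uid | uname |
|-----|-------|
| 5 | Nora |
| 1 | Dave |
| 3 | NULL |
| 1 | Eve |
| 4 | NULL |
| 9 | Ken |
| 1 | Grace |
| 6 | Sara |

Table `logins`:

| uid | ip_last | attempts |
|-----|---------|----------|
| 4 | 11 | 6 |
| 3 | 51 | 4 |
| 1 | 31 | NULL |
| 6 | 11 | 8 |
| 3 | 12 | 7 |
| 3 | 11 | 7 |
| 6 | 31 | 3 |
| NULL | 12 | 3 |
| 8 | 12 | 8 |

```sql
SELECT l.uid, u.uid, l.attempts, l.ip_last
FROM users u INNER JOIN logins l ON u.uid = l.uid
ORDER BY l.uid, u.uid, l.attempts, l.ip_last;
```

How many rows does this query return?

9

INNER JOIN keeps only pairs where the ON condition holds.
Matching on u.uid = l.uid. A NULL in a compared column never satisfies the condition.
- u[0] uid=5 → no match; dropped.
- u[1] uid=1 → 1 match(es) in l → 1 row(s).
- u[2] uid=3 → 3 match(es) in l → 3 row(s).
- u[3] uid=1 → 1 match(es) in l → 1 row(s).
- u[4] uid=4 → 1 match(es) in l → 1 row(s).
- u[5] uid=9 → no match; dropped.
- u[6] uid=1 → 1 match(es) in l → 1 row(s).
- u[7] uid=6 → 2 match(es) in l → 2 row(s).
Total: 9 rows.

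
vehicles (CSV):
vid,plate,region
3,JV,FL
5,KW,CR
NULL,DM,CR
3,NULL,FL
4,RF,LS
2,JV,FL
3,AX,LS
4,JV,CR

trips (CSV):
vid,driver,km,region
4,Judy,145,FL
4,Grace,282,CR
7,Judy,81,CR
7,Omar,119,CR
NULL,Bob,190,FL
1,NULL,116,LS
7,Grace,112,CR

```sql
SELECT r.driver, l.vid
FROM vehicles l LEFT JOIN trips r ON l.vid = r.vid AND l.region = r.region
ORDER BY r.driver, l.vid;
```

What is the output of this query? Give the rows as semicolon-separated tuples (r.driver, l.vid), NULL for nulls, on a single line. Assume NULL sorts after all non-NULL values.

(Grace, 4); (NULL, 2); (NULL, 3); (NULL, 3); (NULL, 3); (NULL, 4); (NULL, 5); (NULL, NULL)

LEFT JOIN keeps every row from `vehicles`; unmatched rows get NULL for `trips`'s columns.
Matching on l.vid = r.vid AND l.region = r.region. A NULL in a compared column never satisfies the condition.
- l[0] vid=3, region=FL → no match; kept with NULLs on the r side.
- l[1] vid=5, region=CR → no match; kept with NULLs on the r side.
- l[2] vid=NULL, region=CR → no match; kept with NULLs on the r side.
- l[3] vid=3, region=FL → no match; kept with NULLs on the r side.
- l[4] vid=4, region=LS → no match; kept with NULLs on the r side.
- l[5] vid=2, region=FL → no match; kept with NULLs on the r side.
- l[6] vid=3, region=LS → no match; kept with NULLs on the r side.
- l[7] vid=4, region=CR → 1 match(es) in r → 1 row(s).
After projecting and ordering:
r.driver | l.vid
Grace | 4
NULL | 2
NULL | 3
NULL | 3
NULL | 3
NULL | 4
NULL | 5
NULL | NULL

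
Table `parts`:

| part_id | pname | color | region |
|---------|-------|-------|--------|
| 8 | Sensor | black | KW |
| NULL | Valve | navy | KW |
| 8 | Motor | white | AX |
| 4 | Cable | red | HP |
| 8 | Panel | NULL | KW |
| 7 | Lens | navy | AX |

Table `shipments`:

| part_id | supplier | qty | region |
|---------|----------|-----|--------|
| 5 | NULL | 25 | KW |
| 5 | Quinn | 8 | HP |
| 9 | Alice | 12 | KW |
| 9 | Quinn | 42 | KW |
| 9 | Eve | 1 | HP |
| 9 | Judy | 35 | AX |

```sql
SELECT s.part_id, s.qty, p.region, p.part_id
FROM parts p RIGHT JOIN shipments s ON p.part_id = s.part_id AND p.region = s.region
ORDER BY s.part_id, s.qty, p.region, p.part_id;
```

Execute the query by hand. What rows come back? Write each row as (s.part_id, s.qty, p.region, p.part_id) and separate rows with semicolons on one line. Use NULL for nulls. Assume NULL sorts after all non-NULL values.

(5, 8, NULL, NULL); (5, 25, NULL, NULL); (9, 1, NULL, NULL); (9, 12, NULL, NULL); (9, 35, NULL, NULL); (9, 42, NULL, NULL)

RIGHT JOIN keeps every row from `shipments`; unmatched rows get NULL for `parts`'s columns.
Matching on p.part_id = s.part_id AND p.region = s.region. A NULL in a compared column never satisfies the condition.
- part_id=8, region=KW: no matching s row.
- part_id=NULL, region=KW: no matching s row.
- part_id=8, region=AX: no matching s row.
- part_id=4, region=HP: no matching s row.
- part_id=8, region=KW: no matching s row.
- part_id=7, region=AX: no matching s row.
- 6 row(s) from s found no p partner → padded with NULL.
After projecting and ordering:
s.part_id | s.qty | p.region | p.part_id
5 | 8 | NULL | NULL
5 | 25 | NULL | NULL
9 | 1 | NULL | NULL
9 | 12 | NULL | NULL
9 | 35 | NULL | NULL
9 | 42 | NULL | NULL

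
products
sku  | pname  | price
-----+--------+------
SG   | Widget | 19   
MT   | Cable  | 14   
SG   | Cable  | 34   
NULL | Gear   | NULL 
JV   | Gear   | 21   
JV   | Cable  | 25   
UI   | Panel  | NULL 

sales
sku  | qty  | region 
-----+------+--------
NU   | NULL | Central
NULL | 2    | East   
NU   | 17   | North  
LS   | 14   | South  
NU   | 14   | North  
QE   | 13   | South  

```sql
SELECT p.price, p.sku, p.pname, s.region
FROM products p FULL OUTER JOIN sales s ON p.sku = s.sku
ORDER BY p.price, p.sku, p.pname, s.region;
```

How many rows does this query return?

13

FULL OUTER JOIN keeps every row from both sides; unmatched rows get NULL for the other side's columns.
Matching on p.sku = s.sku. A NULL in a compared column never satisfies the condition.
- p[0] sku=SG → no match; kept with NULLs on the s side.
- p[1] sku=MT → no match; kept with NULLs on the s side.
- p[2] sku=SG → no match; kept with NULLs on the s side.
- p[3] sku=NULL → no match; kept with NULLs on the s side.
- p[4] sku=JV → no match; kept with NULLs on the s side.
- p[5] sku=JV → no match; kept with NULLs on the s side.
- p[6] sku=UI → no match; kept with NULLs on the s side.
- plus 6 unmatched s row(s), each kept with NULL p columns.
Total: 0 matched + 13 padded = 13 rows.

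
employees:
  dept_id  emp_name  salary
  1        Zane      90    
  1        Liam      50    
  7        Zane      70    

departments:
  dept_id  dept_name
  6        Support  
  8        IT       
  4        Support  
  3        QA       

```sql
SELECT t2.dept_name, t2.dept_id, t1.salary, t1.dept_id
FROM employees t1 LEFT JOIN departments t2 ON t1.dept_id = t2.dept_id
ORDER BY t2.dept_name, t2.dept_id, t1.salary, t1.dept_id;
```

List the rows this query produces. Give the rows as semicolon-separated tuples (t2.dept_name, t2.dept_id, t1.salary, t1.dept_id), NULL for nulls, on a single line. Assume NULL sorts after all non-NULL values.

LEFT JOIN keeps every row from `employees`; unmatched rows get NULL for `departments`'s columns.
Matching on t1.dept_id = t2.dept_id.
- t1 row (dept_id=1): no match → kept, t2 columns NULL.
- t1 row (dept_id=1): no match → kept, t2 columns NULL.
- t1 row (dept_id=7): no match → kept, t2 columns NULL.
After projecting and ordering:
t2.dept_name | t2.dept_id | t1.salary | t1.dept_id
NULL | NULL | 50 | 1
NULL | NULL | 70 | 7
NULL | NULL | 90 | 1

(NULL, NULL, 50, 1); (NULL, NULL, 70, 7); (NULL, NULL, 90, 1)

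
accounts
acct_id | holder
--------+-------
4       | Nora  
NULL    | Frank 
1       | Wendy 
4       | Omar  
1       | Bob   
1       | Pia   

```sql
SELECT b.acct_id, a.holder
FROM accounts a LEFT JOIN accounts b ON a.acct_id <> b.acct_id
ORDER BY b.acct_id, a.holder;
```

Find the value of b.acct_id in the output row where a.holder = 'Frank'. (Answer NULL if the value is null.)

NULL

LEFT JOIN keeps every row from `accounts a`; unmatched rows get NULL for `accounts b`'s columns.
Matching on a.acct_id <> b.acct_id. A NULL in a compared column never satisfies the condition.
Matched pairs: 12; unmatched a rows kept: 1.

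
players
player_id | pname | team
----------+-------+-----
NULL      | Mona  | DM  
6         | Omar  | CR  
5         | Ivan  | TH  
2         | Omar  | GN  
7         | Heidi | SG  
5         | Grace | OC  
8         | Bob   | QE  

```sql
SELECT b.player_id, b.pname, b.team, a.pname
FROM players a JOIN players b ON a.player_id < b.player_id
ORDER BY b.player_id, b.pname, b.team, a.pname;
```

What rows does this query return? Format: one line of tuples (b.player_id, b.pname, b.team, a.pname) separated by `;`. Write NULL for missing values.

(5, Grace, OC, Omar); (5, Ivan, TH, Omar); (6, Omar, CR, Grace); (6, Omar, CR, Ivan); (6, Omar, CR, Omar); (7, Heidi, SG, Grace); (7, Heidi, SG, Ivan); (7, Heidi, SG, Omar); (7, Heidi, SG, Omar); (8, Bob, QE, Grace); (8, Bob, QE, Heidi); (8, Bob, QE, Ivan); (8, Bob, QE, Omar); (8, Bob, QE, Omar)

INNER JOIN keeps only pairs where the ON condition holds.
Matching on a.player_id < b.player_id. A NULL in a compared column never satisfies the condition.
Matched pairs: 14.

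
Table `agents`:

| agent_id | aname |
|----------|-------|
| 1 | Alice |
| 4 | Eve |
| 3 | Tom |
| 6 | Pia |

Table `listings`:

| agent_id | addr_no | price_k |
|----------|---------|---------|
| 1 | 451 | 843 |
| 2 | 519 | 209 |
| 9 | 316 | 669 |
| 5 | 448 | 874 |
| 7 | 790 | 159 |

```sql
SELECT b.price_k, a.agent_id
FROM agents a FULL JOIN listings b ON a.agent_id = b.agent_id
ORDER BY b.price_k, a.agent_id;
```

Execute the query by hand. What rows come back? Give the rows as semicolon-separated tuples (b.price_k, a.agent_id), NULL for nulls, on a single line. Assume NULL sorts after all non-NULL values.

FULL OUTER JOIN keeps every row from both sides; unmatched rows get NULL for the other side's columns.
Matching on a.agent_id = b.agent_id.
- agent_id=1: 1 matching b row(s), so 1 row(s) emitted.
- agent_id=4: no b row matches, row kept with b columns NULL.
- agent_id=3: no b row matches, row kept with b columns NULL.
- agent_id=6: no b row matches, row kept with b columns NULL.
- 4 b row(s) had no a match → kept, a columns NULL.
After projecting and ordering:
b.price_k | a.agent_id
159 | NULL
209 | NULL
669 | NULL
843 | 1
874 | NULL
NULL | 3
NULL | 4
NULL | 6

(159, NULL); (209, NULL); (669, NULL); (843, 1); (874, NULL); (NULL, 3); (NULL, 4); (NULL, 6)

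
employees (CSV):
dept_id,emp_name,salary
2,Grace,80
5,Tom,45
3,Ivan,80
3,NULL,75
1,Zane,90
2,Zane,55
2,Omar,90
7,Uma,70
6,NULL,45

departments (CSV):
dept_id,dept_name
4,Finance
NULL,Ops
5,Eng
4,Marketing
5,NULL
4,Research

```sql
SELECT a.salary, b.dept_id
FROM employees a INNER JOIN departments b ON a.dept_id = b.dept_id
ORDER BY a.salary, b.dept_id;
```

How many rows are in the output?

2

INNER JOIN keeps only pairs where the ON condition holds.
Matching on a.dept_id = b.dept_id. A NULL in a compared column never satisfies the condition.
Matched pairs: 2.
Total: 2 rows.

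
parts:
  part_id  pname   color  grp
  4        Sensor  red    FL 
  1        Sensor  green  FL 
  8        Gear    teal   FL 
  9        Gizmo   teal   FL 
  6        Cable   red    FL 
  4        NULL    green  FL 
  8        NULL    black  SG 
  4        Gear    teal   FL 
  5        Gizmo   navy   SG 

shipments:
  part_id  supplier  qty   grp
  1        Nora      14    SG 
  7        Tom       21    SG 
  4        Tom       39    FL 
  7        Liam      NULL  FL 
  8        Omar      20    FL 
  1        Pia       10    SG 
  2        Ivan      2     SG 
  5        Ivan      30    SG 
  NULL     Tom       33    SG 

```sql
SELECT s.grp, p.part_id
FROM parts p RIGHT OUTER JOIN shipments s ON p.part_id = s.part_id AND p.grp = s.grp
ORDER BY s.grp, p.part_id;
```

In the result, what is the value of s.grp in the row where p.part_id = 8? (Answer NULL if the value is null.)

RIGHT JOIN keeps every row from `shipments`; unmatched rows get NULL for `parts`'s columns.
Matching on p.part_id = s.part_id AND p.grp = s.grp. A NULL in a compared column never satisfies the condition.
Matched pairs: 5; unmatched s rows kept: 6.

FL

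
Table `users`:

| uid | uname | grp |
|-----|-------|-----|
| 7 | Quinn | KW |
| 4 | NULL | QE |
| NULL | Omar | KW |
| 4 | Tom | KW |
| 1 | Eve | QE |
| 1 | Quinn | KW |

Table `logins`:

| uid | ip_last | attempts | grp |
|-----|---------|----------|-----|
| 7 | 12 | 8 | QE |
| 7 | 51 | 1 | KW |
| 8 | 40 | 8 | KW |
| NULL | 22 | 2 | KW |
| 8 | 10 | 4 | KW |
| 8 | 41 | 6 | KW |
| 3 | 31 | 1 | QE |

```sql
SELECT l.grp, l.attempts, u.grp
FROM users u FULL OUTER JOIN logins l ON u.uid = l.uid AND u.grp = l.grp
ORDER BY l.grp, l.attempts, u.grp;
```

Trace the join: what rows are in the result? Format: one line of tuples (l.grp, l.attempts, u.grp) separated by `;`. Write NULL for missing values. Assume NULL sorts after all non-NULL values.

FULL OUTER JOIN keeps every row from both sides; unmatched rows get NULL for the other side's columns.
Matching on u.uid = l.uid AND u.grp = l.grp. A NULL in a compared column never satisfies the condition.
Matched pairs: 1; unmatched u rows kept: 5; unmatched l rows kept: 6.

(KW, 1, KW); (KW, 2, NULL); (KW, 4, NULL); (KW, 6, NULL); (KW, 8, NULL); (QE, 1, NULL); (QE, 8, NULL); (NULL, NULL, KW); (NULL, NULL, KW); (NULL, NULL, KW); (NULL, NULL, QE); (NULL, NULL, QE)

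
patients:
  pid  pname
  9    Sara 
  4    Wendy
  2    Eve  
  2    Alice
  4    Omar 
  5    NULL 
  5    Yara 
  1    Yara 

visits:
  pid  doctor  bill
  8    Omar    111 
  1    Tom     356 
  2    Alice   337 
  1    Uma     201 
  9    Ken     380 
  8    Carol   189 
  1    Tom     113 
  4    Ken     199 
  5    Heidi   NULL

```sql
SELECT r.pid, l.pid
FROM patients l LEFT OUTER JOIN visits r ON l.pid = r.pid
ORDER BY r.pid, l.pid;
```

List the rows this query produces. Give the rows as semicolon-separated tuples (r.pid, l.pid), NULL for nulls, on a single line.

(1, 1); (1, 1); (1, 1); (2, 2); (2, 2); (4, 4); (4, 4); (5, 5); (5, 5); (9, 9)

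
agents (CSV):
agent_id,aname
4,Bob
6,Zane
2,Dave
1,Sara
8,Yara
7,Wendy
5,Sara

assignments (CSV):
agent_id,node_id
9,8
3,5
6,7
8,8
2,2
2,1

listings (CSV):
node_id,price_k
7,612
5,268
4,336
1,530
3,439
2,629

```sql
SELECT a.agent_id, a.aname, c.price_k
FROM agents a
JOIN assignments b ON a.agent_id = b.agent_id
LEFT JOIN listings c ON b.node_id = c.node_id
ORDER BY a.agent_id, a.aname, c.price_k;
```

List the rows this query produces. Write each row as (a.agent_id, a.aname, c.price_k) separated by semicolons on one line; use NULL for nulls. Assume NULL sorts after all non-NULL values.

(2, Dave, 530); (2, Dave, 629); (6, Zane, 612); (8, Yara, NULL)

Joins associate left-to-right: agents INNER JOIN assignments on agent_id gives 4 intermediate row(s).
Then LEFT JOIN `listings c` on node_id: each of those 4 rows is kept; rows whose b.node_id has no match in c get NULL for c's columns.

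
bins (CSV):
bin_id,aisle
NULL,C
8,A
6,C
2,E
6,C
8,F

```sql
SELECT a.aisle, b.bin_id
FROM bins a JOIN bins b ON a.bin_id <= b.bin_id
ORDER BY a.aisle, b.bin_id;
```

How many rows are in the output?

17

INNER JOIN keeps only pairs where the ON condition holds.
Matching on a.bin_id <= b.bin_id. A NULL in a compared column never satisfies the condition.
- a row (bin_id=NULL): no match → dropped.
- a row (bin_id=8): matches 2 b row(s) → 2 output row(s).
- a row (bin_id=6): matches 4 b row(s) → 4 output row(s).
- a row (bin_id=2): matches 5 b row(s) → 5 output row(s).
- a row (bin_id=6): matches 4 b row(s) → 4 output row(s).
- a row (bin_id=8): matches 2 b row(s) → 2 output row(s).
Total: 17 rows.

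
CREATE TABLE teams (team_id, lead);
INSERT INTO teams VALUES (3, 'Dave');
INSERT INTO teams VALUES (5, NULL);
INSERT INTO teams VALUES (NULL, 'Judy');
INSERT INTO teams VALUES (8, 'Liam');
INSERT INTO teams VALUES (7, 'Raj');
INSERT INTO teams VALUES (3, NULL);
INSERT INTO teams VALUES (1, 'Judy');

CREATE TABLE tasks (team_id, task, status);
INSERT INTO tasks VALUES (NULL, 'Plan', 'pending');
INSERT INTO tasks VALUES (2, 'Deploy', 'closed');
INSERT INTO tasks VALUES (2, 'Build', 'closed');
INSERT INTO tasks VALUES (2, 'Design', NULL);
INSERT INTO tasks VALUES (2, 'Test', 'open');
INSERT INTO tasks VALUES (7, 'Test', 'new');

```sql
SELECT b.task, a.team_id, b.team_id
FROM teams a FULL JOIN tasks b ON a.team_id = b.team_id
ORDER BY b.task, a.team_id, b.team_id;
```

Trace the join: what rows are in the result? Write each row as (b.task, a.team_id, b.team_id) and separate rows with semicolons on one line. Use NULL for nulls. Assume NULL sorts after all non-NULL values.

FULL OUTER JOIN keeps every row from both sides; unmatched rows get NULL for the other side's columns.
Matching on a.team_id = b.team_id. A NULL in a compared column never satisfies the condition.
Matched pairs: 1; unmatched a rows kept: 6; unmatched b rows kept: 5.

(Build, NULL, 2); (Deploy, NULL, 2); (Design, NULL, 2); (Plan, NULL, NULL); (Test, 7, 7); (Test, NULL, 2); (NULL, 1, NULL); (NULL, 3, NULL); (NULL, 3, NULL); (NULL, 5, NULL); (NULL, 8, NULL); (NULL, NULL, NULL)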